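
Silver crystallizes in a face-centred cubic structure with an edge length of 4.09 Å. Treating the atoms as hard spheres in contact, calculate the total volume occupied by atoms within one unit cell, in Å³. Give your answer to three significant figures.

50.7 Å³

In an FCC lattice atoms touch along the face diagonal, so √2·a = 4r, so r = 0.3536a = 1.446 Å.
V_atoms = Z × (4/3)πr³ = 4 × (4/3)π × (1.446)³ = 50.7 Å³.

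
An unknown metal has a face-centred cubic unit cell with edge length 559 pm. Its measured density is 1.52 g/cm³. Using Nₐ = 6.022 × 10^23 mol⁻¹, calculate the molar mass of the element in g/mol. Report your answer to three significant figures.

An FCC cell has Z = 4 atoms; a = 5.590 × 10^-8 cm.
M = ρ·N_A·a³/Z = 1.52 × 6.022 × 10²³ × 1.747 × 10^-22 / 4 = 40.0 g/mol.

40.0 g/mol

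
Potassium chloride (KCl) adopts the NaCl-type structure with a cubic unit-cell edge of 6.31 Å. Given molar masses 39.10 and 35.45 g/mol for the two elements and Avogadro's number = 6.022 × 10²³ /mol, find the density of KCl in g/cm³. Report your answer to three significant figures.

1.97 g/cm³

The NaCl-type structure contains Z = 4 formula units per cell; M(KCl) = 39.10 + 35.45 = 74.55 g/mol.
a³ = (6.310 × 10^-8 cm)³ = 2.512 × 10^-22 cm³.
ρ = 4 × 74.55 / (6.022 × 10²³ × 2.512 × 10^-22) = 1.971 g/cm³.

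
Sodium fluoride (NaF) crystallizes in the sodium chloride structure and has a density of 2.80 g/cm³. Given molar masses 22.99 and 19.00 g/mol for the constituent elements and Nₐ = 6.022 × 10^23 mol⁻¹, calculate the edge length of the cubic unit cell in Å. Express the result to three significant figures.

M(NaF) = 41.99 g/mol; Z = 4 formula units per cell.
a³ = Z·M/(N_A·ρ) = 4 × 41.99 / (6.022 × 10²³ × 2.80) = 9.961 × 10^-23 cm³, so a = 4.636 × 10^-8 cm = 4.64 Å.

4.64 Å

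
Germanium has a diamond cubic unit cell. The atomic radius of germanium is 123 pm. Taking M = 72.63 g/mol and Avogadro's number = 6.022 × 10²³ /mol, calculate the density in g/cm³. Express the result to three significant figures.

5.26 g/cm³

In a diamond cubic lattice, nearest neighbors lie along the body diagonal with √3·a = 8r, giving a = 568.1 pm = 5.681 × 10^-8 cm.
With Z = 8, ρ = Z·M/(N_A·a³) = 8 × 72.63 / (6.022 × 10²³ × 1.834 × 10^-22) = 5.262 g/cm³.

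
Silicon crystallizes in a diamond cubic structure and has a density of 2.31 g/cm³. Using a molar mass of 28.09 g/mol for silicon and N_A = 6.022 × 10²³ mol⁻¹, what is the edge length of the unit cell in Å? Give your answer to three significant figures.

5.45 Å

With Z = 8 atoms per diamond cubic cell, a³ = Z·M/(N_A·ρ) = 8 × 28.09 / (6.022 × 10²³ × 2.310 g/cm³) = 1.615 × 10^-22 cm³.
a = (1.615 × 10^-22)^(1/3) = 5.446 × 10^-8 cm = 5.45 Å.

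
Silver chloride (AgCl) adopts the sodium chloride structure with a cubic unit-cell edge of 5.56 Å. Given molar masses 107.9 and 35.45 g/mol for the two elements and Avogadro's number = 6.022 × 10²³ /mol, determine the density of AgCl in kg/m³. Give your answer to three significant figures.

The sodium chloride structure contains Z = 4 formula units per cell; M(AgCl) = 107.9 + 35.45 = 143.35 g/mol.
a³ = (5.560 × 10^-8 cm)³ = 1.719 × 10^-22 cm³.
ρ = 4 × 143.35 / (6.022 × 10²³ × 1.719 × 10^-22) = 5.540 g/cm³ = 5540 kg/m³.

5540 kg/m³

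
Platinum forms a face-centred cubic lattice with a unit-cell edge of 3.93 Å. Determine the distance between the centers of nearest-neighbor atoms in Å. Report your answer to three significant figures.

2.78 Å

In an FCC structure, atoms touch along the face diagonal, so √2·a = 4r; the nearest-neighbor distance equals 2r = 0.7071·a.
d = 0.7071 × 3.93 = 2.78 Å.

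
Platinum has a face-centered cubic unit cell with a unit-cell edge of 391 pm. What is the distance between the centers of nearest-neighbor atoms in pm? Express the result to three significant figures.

In an FCC structure, atoms touch along the face diagonal, so √2·a = 4r; the nearest-neighbor distance equals 2r = 0.7071·a.
d = 0.7071 × 391 = 276 pm.

276 pm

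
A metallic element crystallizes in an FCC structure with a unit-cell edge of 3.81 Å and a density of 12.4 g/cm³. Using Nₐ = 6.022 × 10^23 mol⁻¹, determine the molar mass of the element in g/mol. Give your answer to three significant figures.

An FCC cell has Z = 4 atoms; a = 3.810 × 10^-8 cm.
M = ρ·N_A·a³/Z = 12.4 × 6.022 × 10²³ × 5.531 × 10^-23 / 4 = 103 g/mol.

103 g/mol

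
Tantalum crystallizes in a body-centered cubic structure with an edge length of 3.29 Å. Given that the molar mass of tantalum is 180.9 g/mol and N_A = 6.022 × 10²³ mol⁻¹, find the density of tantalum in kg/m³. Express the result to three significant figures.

16900 kg/m³

A BCC unit cell contains Z = 2 atoms.
Cell volume: a³ = (3.29 Å)³ = (3.290 × 10^-8 cm)³ = 3.561 × 10^-23 cm³.
ρ = Z·M/(N_A·a³) = 2 × 180.9 / (6.022 × 10²³ × 3.561 × 10^-23) = 16.87 g/cm³ = 16900 kg/m³.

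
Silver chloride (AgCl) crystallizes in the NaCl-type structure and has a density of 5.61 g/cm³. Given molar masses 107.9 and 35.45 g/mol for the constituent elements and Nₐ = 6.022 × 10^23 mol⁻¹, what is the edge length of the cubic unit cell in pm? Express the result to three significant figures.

554 pm

M(AgCl) = 143.35 g/mol; Z = 4 formula units per cell.
a³ = Z·M/(N_A·ρ) = 4 × 143.35 / (6.022 × 10²³ × 5.61) = 1.697 × 10^-22 cm³, so a = 5.537 × 10^-8 cm = 554 pm.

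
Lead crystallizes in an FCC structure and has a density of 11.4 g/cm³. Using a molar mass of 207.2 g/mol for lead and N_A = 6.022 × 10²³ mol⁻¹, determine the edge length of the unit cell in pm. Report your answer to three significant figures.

494 pm

With Z = 4 atoms per FCC cell, a³ = Z·M/(N_A·ρ) = 4 × 207.2 / (6.022 × 10²³ × 11.40 g/cm³) = 1.207 × 10^-22 cm³.
a = (1.207 × 10^-22)^(1/3) = 4.942 × 10^-8 cm = 494 pm.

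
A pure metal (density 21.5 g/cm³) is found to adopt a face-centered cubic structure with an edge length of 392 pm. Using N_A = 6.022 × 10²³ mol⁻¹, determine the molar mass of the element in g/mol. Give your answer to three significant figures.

An FCC cell has Z = 4 atoms; a = 3.920 × 10^-8 cm.
M = ρ·N_A·a³/Z = 21.5 × 6.022 × 10²³ × 6.024 × 10^-23 / 4 = 195 g/mol.

195 g/mol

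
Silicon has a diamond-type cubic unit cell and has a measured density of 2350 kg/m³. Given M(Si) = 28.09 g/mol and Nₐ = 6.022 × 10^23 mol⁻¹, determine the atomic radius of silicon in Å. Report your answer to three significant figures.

For a diamond cubic cell (Z = 8), a³ = Z·M/(N_A·ρ) = 8 × 28.09 / (6.022 × 10²³ × 2.350) = 1.588 × 10^-22 cm³, so a = 5.415 × 10^-8 cm = 5.415 Å.
Nearest neighbors lie along the body diagonal with √3·a = 8r, so r = 0.2165 × a = 1.17 Å.

1.17 Å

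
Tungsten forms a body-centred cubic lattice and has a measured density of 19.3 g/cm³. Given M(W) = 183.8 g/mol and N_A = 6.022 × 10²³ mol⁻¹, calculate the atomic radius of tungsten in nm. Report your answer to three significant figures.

For a BCC cell (Z = 2), a³ = Z·M/(N_A·ρ) = 2 × 183.8 / (6.022 × 10²³ × 19.30) = 3.163 × 10^-23 cm³, so a = 3.162 × 10^-8 cm = 0.3162 nm.
Atoms touch along the body diagonal, so √3·a = 4r, so r = 0.4330 × a = 0.137 nm.

0.137 nm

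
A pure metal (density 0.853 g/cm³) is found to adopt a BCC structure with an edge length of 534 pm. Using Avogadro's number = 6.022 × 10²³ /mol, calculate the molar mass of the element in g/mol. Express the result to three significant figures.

39.1 g/mol

A BCC cell has Z = 2 atoms; a = 5.340 × 10^-8 cm.
M = ρ·N_A·a³/Z = 0.853 × 6.022 × 10²³ × 1.523 × 10^-22 / 2 = 39.1 g/mol.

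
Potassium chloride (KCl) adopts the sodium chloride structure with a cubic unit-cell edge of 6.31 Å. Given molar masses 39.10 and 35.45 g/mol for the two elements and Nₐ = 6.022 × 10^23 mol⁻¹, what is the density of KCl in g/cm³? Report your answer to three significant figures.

1.97 g/cm³

The sodium chloride structure contains Z = 4 formula units per cell; M(KCl) = 39.10 + 35.45 = 74.55 g/mol.
a³ = (6.310 × 10^-8 cm)³ = 2.512 × 10^-22 cm³.
ρ = 4 × 74.55 / (6.022 × 10²³ × 2.512 × 10^-22) = 1.971 g/cm³.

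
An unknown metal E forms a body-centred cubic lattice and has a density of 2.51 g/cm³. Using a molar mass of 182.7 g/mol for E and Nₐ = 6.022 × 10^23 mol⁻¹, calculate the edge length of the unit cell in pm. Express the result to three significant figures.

With Z = 2 atoms per BCC cell, a³ = Z·M/(N_A·ρ) = 2 × 182.7 / (6.022 × 10²³ × 2.510 g/cm³) = 2.417 × 10^-22 cm³.
a = (2.417 × 10^-22)^(1/3) = 6.229 × 10^-8 cm = 623 pm.

623 pm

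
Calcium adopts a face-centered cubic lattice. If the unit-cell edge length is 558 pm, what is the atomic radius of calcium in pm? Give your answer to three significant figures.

In an FCC lattice, atoms touch along the face diagonal, so √2·a = 4r.
r = √2·a/4 = 1.4142 × 558 / 4 = 197 pm.

197 pm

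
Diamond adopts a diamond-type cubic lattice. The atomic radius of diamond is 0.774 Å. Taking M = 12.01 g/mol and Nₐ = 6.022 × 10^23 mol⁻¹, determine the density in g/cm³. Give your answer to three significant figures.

In a diamond cubic lattice, nearest neighbors lie along the body diagonal with √3·a = 8r, giving a = 3.575 Å = 3.575 × 10^-8 cm.
With Z = 8, ρ = Z·M/(N_A·a³) = 8 × 12.01 / (6.022 × 10²³ × 4.569 × 10^-23) = 3.492 g/cm³.

3.49 g/cm³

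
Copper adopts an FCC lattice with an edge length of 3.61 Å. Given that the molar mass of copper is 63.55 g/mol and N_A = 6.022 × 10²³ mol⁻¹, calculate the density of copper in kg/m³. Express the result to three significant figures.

An FCC unit cell contains Z = 4 atoms.
Cell volume: a³ = (3.61 Å)³ = (3.610 × 10^-8 cm)³ = 4.705 × 10^-23 cm³.
ρ = Z·M/(N_A·a³) = 4 × 63.55 / (6.022 × 10²³ × 4.705 × 10^-23) = 8.972 g/cm³ = 8970 kg/m³.

8970 kg/m³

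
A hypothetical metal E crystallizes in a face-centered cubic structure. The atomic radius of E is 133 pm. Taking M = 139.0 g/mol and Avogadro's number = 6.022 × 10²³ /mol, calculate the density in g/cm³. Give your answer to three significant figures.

17.3 g/cm³

In an FCC lattice, atoms touch along the face diagonal, so √2·a = 4r, giving a = 376.2 pm = 3.762 × 10^-8 cm.
With Z = 4, ρ = Z·M/(N_A·a³) = 4 × 139.0 / (6.022 × 10²³ × 5.323 × 10^-23) = 17.34 g/cm³.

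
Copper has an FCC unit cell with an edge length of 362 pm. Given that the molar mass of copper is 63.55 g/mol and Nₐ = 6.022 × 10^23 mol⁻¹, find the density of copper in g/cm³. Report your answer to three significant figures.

An FCC unit cell contains Z = 4 atoms.
Cell volume: a³ = (362 pm)³ = (3.620 × 10^-8 cm)³ = 4.744 × 10^-23 cm³.
ρ = Z·M/(N_A·a³) = 4 × 63.55 / (6.022 × 10²³ × 4.744 × 10^-23) = 8.898 g/cm³.

8.90 g/cm³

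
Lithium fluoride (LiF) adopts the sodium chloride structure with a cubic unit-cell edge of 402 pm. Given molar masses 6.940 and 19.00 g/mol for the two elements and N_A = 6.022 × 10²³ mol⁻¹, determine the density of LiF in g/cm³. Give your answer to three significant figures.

The sodium chloride structure contains Z = 4 formula units per cell; M(LiF) = 6.940 + 19.00 = 25.94 g/mol.
a³ = (4.020 × 10^-8 cm)³ = 6.496 × 10^-23 cm³.
ρ = 4 × 25.94 / (6.022 × 10²³ × 6.496 × 10^-23) = 2.652 g/cm³.

2.65 g/cm³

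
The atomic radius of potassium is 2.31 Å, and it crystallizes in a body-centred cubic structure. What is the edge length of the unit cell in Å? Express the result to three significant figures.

In a BCC lattice, atoms touch along the body diagonal, so √3·a = 4r.
a = 4r/√3 = 4 × 2.31 / 1.7321 = 5.33 Å.

5.33 Å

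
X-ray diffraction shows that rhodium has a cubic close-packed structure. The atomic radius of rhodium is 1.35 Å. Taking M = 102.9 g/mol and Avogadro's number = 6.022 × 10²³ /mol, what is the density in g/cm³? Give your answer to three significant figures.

In an FCC lattice, atoms touch along the face diagonal, so √2·a = 4r, giving a = 3.818 Å = 3.818 × 10^-8 cm.
With Z = 4, ρ = Z·M/(N_A·a³) = 4 × 102.9 / (6.022 × 10²³ × 5.567 × 10^-23) = 12.28 g/cm³.

12.3 g/cm³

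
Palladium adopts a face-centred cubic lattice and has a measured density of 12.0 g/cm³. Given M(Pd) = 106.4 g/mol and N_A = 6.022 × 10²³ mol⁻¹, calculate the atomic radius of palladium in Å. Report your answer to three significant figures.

For an FCC cell (Z = 4), a³ = Z·M/(N_A·ρ) = 4 × 106.4 / (6.022 × 10²³ × 12.00) = 5.890 × 10^-23 cm³, so a = 3.891 × 10^-8 cm = 3.891 Å.
Atoms touch along the face diagonal, so √2·a = 4r, so r = 0.3536 × a = 1.38 Å.

1.38 Å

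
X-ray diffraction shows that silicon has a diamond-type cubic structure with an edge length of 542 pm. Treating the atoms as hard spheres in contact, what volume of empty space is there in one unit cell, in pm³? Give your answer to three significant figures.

1.05 × 10^8 pm³

In a diamond cubic lattice nearest neighbors lie along the body diagonal with √3·a = 8r, so r = 0.2165a = 117.3 pm.
V_cell = a³ = 1.592 × 10^8 pm³; V_atoms = 8 × (4/3)πr³ = 5.415 × 10^7 pm³.
Empty space = 1.592 × 10^8 − 5.415 × 10^7 = 1.05 × 10^8 pm³.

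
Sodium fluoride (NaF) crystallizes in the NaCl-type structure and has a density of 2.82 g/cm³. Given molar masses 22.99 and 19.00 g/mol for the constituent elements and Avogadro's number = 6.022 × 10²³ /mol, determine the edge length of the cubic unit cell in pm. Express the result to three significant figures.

462 pm

M(NaF) = 41.99 g/mol; Z = 4 formula units per cell.
a³ = Z·M/(N_A·ρ) = 4 × 41.99 / (6.022 × 10²³ × 2.82) = 9.890 × 10^-23 cm³, so a = 4.625 × 10^-8 cm = 462 pm.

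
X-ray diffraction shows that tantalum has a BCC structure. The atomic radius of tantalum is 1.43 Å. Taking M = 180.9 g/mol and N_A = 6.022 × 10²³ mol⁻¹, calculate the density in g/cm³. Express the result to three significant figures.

16.7 g/cm³

In a BCC lattice, atoms touch along the body diagonal, so √3·a = 4r, giving a = 3.302 Å = 3.302 × 10^-8 cm.
With Z = 2, ρ = Z·M/(N_A·a³) = 2 × 180.9 / (6.022 × 10²³ × 3.602 × 10^-23) = 16.68 g/cm³.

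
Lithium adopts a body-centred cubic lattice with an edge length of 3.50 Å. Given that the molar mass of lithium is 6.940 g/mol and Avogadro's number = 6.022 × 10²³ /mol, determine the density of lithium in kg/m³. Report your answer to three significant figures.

A BCC unit cell contains Z = 2 atoms.
Cell volume: a³ = (3.50 Å)³ = (3.500 × 10^-8 cm)³ = 4.288 × 10^-23 cm³.
ρ = Z·M/(N_A·a³) = 2 × 6.940 / (6.022 × 10²³ × 4.288 × 10^-23) = 0.5376 g/cm³ = 538 kg/m³.

538 kg/m³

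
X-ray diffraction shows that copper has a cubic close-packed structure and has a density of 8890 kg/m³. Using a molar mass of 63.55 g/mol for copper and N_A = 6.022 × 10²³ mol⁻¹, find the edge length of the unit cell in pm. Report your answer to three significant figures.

With Z = 4 atoms per FCC cell, a³ = Z·M/(N_A·ρ) = 4 × 63.55 / (6.022 × 10²³ × 8.890 g/cm³) = 4.748 × 10^-23 cm³.
a = (4.748 × 10^-23)^(1/3) = 3.621 × 10^-8 cm = 362 pm.

362 pm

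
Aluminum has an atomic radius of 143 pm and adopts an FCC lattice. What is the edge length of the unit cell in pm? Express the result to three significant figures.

404 pm

In an FCC lattice, atoms touch along the face diagonal, so √2·a = 4r.
a = 4r/√2 = 4 × 143 / 1.4142 = 404 pm.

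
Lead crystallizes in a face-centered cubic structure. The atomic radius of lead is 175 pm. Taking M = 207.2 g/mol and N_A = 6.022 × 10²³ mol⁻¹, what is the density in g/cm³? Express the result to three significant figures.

In an FCC lattice, atoms touch along the face diagonal, so √2·a = 4r, giving a = 495.0 pm = 4.950 × 10^-8 cm.
With Z = 4, ρ = Z·M/(N_A·a³) = 4 × 207.2 / (6.022 × 10²³ × 1.213 × 10^-22) = 11.35 g/cm³.

11.3 g/cm³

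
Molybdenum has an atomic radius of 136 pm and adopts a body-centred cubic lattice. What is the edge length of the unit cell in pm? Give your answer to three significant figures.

In a BCC lattice, atoms touch along the body diagonal, so √3·a = 4r.
a = 4r/√3 = 4 × 136 / 1.7321 = 314 pm.

314 pm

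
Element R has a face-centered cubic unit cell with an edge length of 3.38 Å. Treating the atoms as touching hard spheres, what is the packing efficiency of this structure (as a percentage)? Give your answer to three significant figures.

In an FCC lattice atoms touch along the face diagonal, so √2·a = 4r, so r = 0.3536a = 1.195 Å.
Packing fraction = Z·(4/3)πr³ / a³ = 4 × (4/3)π × (1.195)³ / (3.38)³ = 0.7405 = 74.0%.

74.0%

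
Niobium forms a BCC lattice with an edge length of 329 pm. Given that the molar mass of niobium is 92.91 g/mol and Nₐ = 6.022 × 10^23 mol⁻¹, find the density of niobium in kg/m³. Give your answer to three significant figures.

8660 kg/m³

A BCC unit cell contains Z = 2 atoms.
Cell volume: a³ = (329 pm)³ = (3.290 × 10^-8 cm)³ = 3.561 × 10^-23 cm³.
ρ = Z·M/(N_A·a³) = 2 × 92.91 / (6.022 × 10²³ × 3.561 × 10^-23) = 8.665 g/cm³ = 8660 kg/m³.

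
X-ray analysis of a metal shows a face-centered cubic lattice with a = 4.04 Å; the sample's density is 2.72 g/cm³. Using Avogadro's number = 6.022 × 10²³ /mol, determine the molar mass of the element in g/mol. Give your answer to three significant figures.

27.0 g/mol

An FCC cell has Z = 4 atoms; a = 4.040 × 10^-8 cm.
M = ρ·N_A·a³/Z = 2.72 × 6.022 × 10²³ × 6.594 × 10^-23 / 4 = 27.0 g/mol.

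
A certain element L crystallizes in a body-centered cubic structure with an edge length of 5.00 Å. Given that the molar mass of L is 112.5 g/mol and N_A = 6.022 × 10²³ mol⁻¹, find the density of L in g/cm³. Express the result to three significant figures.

2.99 g/cm³

A BCC unit cell contains Z = 2 atoms.
Cell volume: a³ = (5.00 Å)³ = (5.000 × 10^-8 cm)³ = 1.250 × 10^-22 cm³.
ρ = Z·M/(N_A·a³) = 2 × 112.5 / (6.022 × 10²³ × 1.250 × 10^-22) = 2.989 g/cm³.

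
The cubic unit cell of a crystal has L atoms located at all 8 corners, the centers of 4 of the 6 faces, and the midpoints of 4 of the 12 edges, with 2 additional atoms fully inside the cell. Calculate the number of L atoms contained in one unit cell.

6

Corner atoms are shared by 8 cells (1/8 each), face atoms by 2 (1/2 each), edge atoms by 4 (1/4 each), interior atoms are unshared.
Net atoms = 8 × 1/8 + 4 × 1/2 + 4 × 1/4 + 2 = 1 + 2 + 1 + 2 = 6.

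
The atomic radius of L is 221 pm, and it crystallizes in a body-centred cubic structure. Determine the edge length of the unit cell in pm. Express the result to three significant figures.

510 pm

In a BCC lattice, atoms touch along the body diagonal, so √3·a = 4r.
a = 4r/√3 = 4 × 221 / 1.7321 = 510 pm.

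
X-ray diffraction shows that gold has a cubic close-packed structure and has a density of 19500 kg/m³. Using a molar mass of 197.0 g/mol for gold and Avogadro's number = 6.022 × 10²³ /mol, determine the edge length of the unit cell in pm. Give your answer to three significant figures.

With Z = 4 atoms per FCC cell, a³ = Z·M/(N_A·ρ) = 4 × 197.0 / (6.022 × 10²³ × 19.50 g/cm³) = 6.710 × 10^-23 cm³.
a = (6.710 × 10^-23)^(1/3) = 4.064 × 10^-8 cm = 406 pm.

406 pm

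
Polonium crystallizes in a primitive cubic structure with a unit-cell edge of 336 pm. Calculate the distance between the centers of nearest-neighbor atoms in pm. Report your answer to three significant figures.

336 pm

In a simple cubic structure, atoms touch along the cell edge, so a = 2r; the nearest-neighbor distance equals 2r = 1.000·a.
d = 1.000 × 336 = 336 pm.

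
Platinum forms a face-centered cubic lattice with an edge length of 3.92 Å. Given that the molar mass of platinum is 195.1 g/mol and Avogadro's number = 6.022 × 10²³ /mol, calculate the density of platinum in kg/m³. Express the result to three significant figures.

An FCC unit cell contains Z = 4 atoms.
Cell volume: a³ = (3.92 Å)³ = (3.920 × 10^-8 cm)³ = 6.024 × 10^-23 cm³.
ρ = Z·M/(N_A·a³) = 4 × 195.1 / (6.022 × 10²³ × 6.024 × 10^-23) = 21.51 g/cm³ = 21500 kg/m³.

21500 kg/m³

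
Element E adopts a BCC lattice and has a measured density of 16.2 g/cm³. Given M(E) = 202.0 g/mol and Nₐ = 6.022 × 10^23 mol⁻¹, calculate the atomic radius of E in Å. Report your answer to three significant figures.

For a BCC cell (Z = 2), a³ = Z·M/(N_A·ρ) = 2 × 202.0 / (6.022 × 10²³ × 16.20) = 4.141 × 10^-23 cm³, so a = 3.460 × 10^-8 cm = 3.460 Å.
Atoms touch along the body diagonal, so √3·a = 4r, so r = 0.4330 × a = 1.50 Å.

1.50 Å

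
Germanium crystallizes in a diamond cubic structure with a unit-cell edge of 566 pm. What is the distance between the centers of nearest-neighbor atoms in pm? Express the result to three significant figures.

245 pm

In a diamond cubic structure, nearest neighbors lie along the body diagonal with √3·a = 8r; the nearest-neighbor distance equals 2r = 0.4330·a.
d = 0.4330 × 566 = 245 pm.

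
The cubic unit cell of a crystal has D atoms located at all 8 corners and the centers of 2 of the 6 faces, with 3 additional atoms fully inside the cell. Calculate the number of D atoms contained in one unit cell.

5

Corner atoms are shared by 8 cells (1/8 each), face atoms by 2 (1/2 each), interior atoms are unshared.
Net atoms = 8 × 1/8 + 2 × 1/2 + 3 = 1 + 1 + 3 = 5.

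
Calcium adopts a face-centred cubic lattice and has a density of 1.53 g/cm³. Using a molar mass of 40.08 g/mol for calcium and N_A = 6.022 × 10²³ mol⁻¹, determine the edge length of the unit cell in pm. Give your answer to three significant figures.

558 pm

With Z = 4 atoms per FCC cell, a³ = Z·M/(N_A·ρ) = 4 × 40.08 / (6.022 × 10²³ × 1.530 g/cm³) = 1.740 × 10^-22 cm³.
a = (1.740 × 10^-22)^(1/3) = 5.583 × 10^-8 cm = 558 pm.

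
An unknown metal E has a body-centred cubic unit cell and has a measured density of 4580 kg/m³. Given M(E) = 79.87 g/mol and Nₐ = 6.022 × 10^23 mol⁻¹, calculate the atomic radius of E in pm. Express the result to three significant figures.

168 pm

For a BCC cell (Z = 2), a³ = Z·M/(N_A·ρ) = 2 × 79.87 / (6.022 × 10²³ × 4.580) = 5.792 × 10^-23 cm³, so a = 3.869 × 10^-8 cm = 386.9 pm.
Atoms touch along the body diagonal, so √3·a = 4r, so r = 0.4330 × a = 168 pm.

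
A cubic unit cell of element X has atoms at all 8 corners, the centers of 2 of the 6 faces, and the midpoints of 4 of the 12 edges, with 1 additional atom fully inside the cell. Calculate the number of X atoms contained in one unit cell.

4

Corner atoms are shared by 8 cells (1/8 each), face atoms by 2 (1/2 each), edge atoms by 4 (1/4 each), interior atoms are unshared.
Net atoms = 8 × 1/8 + 2 × 1/2 + 4 × 1/4 + 1 = 1 + 1 + 1 + 1 = 4.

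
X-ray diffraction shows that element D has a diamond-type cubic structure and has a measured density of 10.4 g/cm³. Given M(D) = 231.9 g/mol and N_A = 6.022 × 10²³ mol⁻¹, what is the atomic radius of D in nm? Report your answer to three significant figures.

0.144 nm

For a diamond cubic cell (Z = 8), a³ = Z·M/(N_A·ρ) = 8 × 231.9 / (6.022 × 10²³ × 10.40) = 2.962 × 10^-22 cm³, so a = 6.666 × 10^-8 cm = 0.6666 nm.
Nearest neighbors lie along the body diagonal with √3·a = 8r, so r = 0.2165 × a = 0.144 nm.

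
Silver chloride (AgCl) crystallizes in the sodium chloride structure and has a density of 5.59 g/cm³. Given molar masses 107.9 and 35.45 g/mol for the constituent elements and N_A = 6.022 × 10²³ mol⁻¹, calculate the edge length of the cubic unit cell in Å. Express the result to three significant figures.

M(AgCl) = 143.35 g/mol; Z = 4 formula units per cell.
a³ = Z·M/(N_A·ρ) = 4 × 143.35 / (6.022 × 10²³ × 5.59) = 1.703 × 10^-22 cm³, so a = 5.543 × 10^-8 cm = 5.54 Å.

5.54 Å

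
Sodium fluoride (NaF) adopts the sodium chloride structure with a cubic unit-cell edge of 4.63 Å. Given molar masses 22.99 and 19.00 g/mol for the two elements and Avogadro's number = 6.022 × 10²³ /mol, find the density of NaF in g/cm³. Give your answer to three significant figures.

2.81 g/cm³

The sodium chloride structure contains Z = 4 formula units per cell; M(NaF) = 22.99 + 19.00 = 41.99 g/mol.
a³ = (4.630 × 10^-8 cm)³ = 9.925 × 10^-23 cm³.
ρ = 4 × 41.99 / (6.022 × 10²³ × 9.925 × 10^-23) = 2.810 g/cm³.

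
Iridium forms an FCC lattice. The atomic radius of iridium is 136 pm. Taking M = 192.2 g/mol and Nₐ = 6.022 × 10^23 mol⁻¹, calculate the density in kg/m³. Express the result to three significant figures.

In an FCC lattice, atoms touch along the face diagonal, so √2·a = 4r, giving a = 384.7 pm = 3.847 × 10^-8 cm.
With Z = 4, ρ = Z·M/(N_A·a³) = 4 × 192.2 / (6.022 × 10²³ × 5.692 × 10^-23) = 22.43 g/cm³ = 22400 kg/m³.

22400 kg/m³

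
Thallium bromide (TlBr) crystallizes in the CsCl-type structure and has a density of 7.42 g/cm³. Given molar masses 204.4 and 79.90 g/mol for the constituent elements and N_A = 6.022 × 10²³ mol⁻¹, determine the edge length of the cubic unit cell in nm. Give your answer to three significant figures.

0.399 nm

M(TlBr) = 284.3 g/mol; Z = 1 formula unit per cell.
a³ = Z·M/(N_A·ρ) = 1 × 284.3 / (6.022 × 10²³ × 7.42) = 6.363 × 10^-23 cm³, so a = 3.992 × 10^-8 cm = 0.399 nm.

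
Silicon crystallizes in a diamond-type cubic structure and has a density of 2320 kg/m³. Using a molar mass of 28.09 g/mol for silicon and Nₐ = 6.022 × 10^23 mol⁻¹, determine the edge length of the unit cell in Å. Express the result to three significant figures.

With Z = 8 atoms per diamond cubic cell, a³ = Z·M/(N_A·ρ) = 8 × 28.09 / (6.022 × 10²³ × 2.320 g/cm³) = 1.608 × 10^-22 cm³.
a = (1.608 × 10^-22)^(1/3) = 5.438 × 10^-8 cm = 5.44 Å.

5.44 Å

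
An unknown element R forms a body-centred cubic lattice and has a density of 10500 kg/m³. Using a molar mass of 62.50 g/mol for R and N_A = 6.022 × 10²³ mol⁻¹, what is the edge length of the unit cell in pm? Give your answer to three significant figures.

270 pm

With Z = 2 atoms per BCC cell, a³ = Z·M/(N_A·ρ) = 2 × 62.50 / (6.022 × 10²³ × 10.50 g/cm³) = 1.977 × 10^-23 cm³.
a = (1.977 × 10^-23)^(1/3) = 2.704 × 10^-8 cm = 270 pm.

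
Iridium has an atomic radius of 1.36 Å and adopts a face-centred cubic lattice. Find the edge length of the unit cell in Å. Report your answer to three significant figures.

3.85 Å

In an FCC lattice, atoms touch along the face diagonal, so √2·a = 4r.
a = 4r/√2 = 4 × 1.36 / 1.4142 = 3.85 Å.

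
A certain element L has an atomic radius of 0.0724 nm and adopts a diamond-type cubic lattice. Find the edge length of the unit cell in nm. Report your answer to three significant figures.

0.334 nm

In a diamond cubic lattice, nearest neighbors lie along the body diagonal with √3·a = 8r.
a = 8r/√3 = 8 × 0.0724 / 1.7321 = 0.334 nm.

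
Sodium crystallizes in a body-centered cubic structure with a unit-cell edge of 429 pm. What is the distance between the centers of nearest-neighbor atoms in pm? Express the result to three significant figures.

In a BCC structure, atoms touch along the body diagonal, so √3·a = 4r; the nearest-neighbor distance equals 2r = 0.8660·a.
d = 0.8660 × 429 = 372 pm.

372 pm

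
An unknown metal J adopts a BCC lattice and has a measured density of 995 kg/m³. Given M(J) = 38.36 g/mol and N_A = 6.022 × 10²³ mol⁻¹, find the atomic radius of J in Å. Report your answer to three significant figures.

For a BCC cell (Z = 2), a³ = Z·M/(N_A·ρ) = 2 × 38.36 / (6.022 × 10²³ × 0.9950) = 1.280 × 10^-22 cm³, so a = 5.040 × 10^-8 cm = 5.040 Å.
Atoms touch along the body diagonal, so √3·a = 4r, so r = 0.4330 × a = 2.18 Å.

2.18 Å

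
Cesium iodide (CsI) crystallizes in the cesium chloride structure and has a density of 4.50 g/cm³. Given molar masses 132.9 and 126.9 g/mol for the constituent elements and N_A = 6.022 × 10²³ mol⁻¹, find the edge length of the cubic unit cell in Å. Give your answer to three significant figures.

4.58 Å

M(CsI) = 259.8 g/mol; Z = 1 formula unit per cell.
a³ = Z·M/(N_A·ρ) = 1 × 259.8 / (6.022 × 10²³ × 4.50) = 9.587 × 10^-23 cm³, so a = 4.577 × 10^-8 cm = 4.58 Å.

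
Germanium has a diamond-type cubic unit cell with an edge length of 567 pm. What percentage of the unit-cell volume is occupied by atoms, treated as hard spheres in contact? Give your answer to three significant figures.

In a diamond cubic lattice nearest neighbors lie along the body diagonal with √3·a = 8r, so r = 0.2165a = 122.8 pm.
Packing fraction = Z·(4/3)πr³ / a³ = 8 × (4/3)π × (122.8)³ / (567)³ = 0.3401 = 34.0%.

34.0%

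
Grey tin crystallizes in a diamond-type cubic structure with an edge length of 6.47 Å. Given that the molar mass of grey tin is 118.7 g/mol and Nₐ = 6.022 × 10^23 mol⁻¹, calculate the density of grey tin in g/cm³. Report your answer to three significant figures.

A diamond cubic unit cell contains Z = 8 atoms.
Cell volume: a³ = (6.47 Å)³ = (6.470 × 10^-8 cm)³ = 2.708 × 10^-22 cm³.
ρ = Z·M/(N_A·a³) = 8 × 118.7 / (6.022 × 10²³ × 2.708 × 10^-22) = 5.822 g/cm³.

5.82 g/cm³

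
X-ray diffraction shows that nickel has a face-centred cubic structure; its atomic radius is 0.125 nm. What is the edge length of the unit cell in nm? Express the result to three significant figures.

0.354 nm

In an FCC lattice, atoms touch along the face diagonal, so √2·a = 4r.
a = 4r/√2 = 4 × 0.125 / 1.4142 = 0.354 nm.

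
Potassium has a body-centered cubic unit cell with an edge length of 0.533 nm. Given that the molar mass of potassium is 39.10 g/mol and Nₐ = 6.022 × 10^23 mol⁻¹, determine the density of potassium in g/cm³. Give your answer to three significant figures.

0.858 g/cm³

A BCC unit cell contains Z = 2 atoms.
Cell volume: a³ = (0.533 nm)³ = (5.330 × 10^-8 cm)³ = 1.514 × 10^-22 cm³.
ρ = Z·M/(N_A·a³) = 2 × 39.10 / (6.022 × 10²³ × 1.514 × 10^-22) = 0.8576 g/cm³.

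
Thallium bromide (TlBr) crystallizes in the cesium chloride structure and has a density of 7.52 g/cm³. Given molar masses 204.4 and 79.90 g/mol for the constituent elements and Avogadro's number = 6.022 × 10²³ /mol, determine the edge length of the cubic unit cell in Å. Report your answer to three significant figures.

3.97 Å

M(TlBr) = 284.3 g/mol; Z = 1 formula unit per cell.
a³ = Z·M/(N_A·ρ) = 1 × 284.3 / (6.022 × 10²³ × 7.52) = 6.278 × 10^-23 cm³, so a = 3.974 × 10^-8 cm = 3.97 Å.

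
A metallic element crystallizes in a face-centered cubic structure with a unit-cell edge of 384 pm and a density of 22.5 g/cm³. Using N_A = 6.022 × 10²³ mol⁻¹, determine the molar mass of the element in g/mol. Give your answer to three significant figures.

An FCC cell has Z = 4 atoms; a = 3.840 × 10^-8 cm.
M = ρ·N_A·a³/Z = 22.5 × 6.022 × 10²³ × 5.662 × 10^-23 / 4 = 192 g/mol.

192 g/mol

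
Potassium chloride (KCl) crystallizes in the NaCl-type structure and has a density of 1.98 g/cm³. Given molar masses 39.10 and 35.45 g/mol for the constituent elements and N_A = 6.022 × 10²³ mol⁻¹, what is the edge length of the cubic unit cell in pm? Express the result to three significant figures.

630 pm

M(KCl) = 74.55 g/mol; Z = 4 formula units per cell.
a³ = Z·M/(N_A·ρ) = 4 × 74.55 / (6.022 × 10²³ × 1.98) = 2.501 × 10^-22 cm³, so a = 6.300 × 10^-8 cm = 630 pm.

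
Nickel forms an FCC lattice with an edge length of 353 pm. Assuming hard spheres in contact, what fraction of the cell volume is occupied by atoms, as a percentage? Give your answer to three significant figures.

In an FCC lattice atoms touch along the face diagonal, so √2·a = 4r, so r = 0.3536a = 124.8 pm.
Packing fraction = Z·(4/3)πr³ / a³ = 4 × (4/3)π × (124.8)³ / (353)³ = 0.7405 = 74.0%.

74.0%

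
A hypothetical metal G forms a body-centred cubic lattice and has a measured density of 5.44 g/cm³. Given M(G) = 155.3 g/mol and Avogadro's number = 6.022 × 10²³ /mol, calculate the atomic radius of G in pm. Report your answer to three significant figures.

For a BCC cell (Z = 2), a³ = Z·M/(N_A·ρ) = 2 × 155.3 / (6.022 × 10²³ × 5.440) = 9.481 × 10^-23 cm³, so a = 4.560 × 10^-8 cm = 456.0 pm.
Atoms touch along the body diagonal, so √3·a = 4r, so r = 0.4330 × a = 197 pm.

197 pm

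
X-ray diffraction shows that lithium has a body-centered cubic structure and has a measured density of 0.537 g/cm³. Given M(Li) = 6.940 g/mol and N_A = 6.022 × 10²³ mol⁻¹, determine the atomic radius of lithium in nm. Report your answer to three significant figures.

0.152 nm

For a BCC cell (Z = 2), a³ = Z·M/(N_A·ρ) = 2 × 6.940 / (6.022 × 10²³ × 0.5370) = 4.292 × 10^-23 cm³, so a = 3.501 × 10^-8 cm = 0.3501 nm.
Atoms touch along the body diagonal, so √3·a = 4r, so r = 0.4330 × a = 0.152 nm.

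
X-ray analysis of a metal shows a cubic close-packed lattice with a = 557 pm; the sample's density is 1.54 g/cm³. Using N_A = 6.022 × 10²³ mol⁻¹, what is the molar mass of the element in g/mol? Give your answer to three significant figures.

An FCC cell has Z = 4 atoms; a = 5.570 × 10^-8 cm.
M = ρ·N_A·a³/Z = 1.54 × 6.022 × 10²³ × 1.728 × 10^-22 / 4 = 40.1 g/mol.

40.1 g/mol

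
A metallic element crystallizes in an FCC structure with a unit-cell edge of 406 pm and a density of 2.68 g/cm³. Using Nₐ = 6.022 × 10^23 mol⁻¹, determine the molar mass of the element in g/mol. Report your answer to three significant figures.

An FCC cell has Z = 4 atoms; a = 4.060 × 10^-8 cm.
M = ρ·N_A·a³/Z = 2.68 × 6.022 × 10²³ × 6.692 × 10^-23 / 4 = 27.0 g/mol.

27.0 g/mol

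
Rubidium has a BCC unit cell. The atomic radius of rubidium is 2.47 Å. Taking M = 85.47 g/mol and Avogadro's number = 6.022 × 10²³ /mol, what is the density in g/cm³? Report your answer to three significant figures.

1.53 g/cm³

In a BCC lattice, atoms touch along the body diagonal, so √3·a = 4r, giving a = 5.704 Å = 5.704 × 10^-8 cm.
With Z = 2, ρ = Z·M/(N_A·a³) = 2 × 85.47 / (6.022 × 10²³ × 1.856 × 10^-22) = 1.529 g/cm³.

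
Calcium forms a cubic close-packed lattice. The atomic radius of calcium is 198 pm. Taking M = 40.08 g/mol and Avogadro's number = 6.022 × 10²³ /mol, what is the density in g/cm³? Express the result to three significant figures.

In an FCC lattice, atoms touch along the face diagonal, so √2·a = 4r, giving a = 560.0 pm = 5.600 × 10^-8 cm.
With Z = 4, ρ = Z·M/(N_A·a³) = 4 × 40.08 / (6.022 × 10²³ × 1.756 × 10^-22) = 1.516 g/cm³.

1.52 g/cm³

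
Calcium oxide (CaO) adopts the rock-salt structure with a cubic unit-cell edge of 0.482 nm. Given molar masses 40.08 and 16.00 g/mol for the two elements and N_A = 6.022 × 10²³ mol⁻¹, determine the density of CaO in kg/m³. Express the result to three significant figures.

The rock-salt structure contains Z = 4 formula units per cell; M(CaO) = 40.08 + 16.00 = 56.08 g/mol.
a³ = (4.820 × 10^-8 cm)³ = 1.120 × 10^-22 cm³.
ρ = 4 × 56.08 / (6.022 × 10²³ × 1.120 × 10^-22) = 3.326 g/cm³ = 3330 kg/m³.

3330 kg/m³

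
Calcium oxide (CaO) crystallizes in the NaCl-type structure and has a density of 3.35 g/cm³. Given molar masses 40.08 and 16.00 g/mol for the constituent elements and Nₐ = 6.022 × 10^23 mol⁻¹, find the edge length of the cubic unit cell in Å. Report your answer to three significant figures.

4.81 Å

M(CaO) = 56.08 g/mol; Z = 4 formula units per cell.
a³ = Z·M/(N_A·ρ) = 4 × 56.08 / (6.022 × 10²³ × 3.35) = 1.112 × 10^-22 cm³, so a = 4.809 × 10^-8 cm = 4.81 Å.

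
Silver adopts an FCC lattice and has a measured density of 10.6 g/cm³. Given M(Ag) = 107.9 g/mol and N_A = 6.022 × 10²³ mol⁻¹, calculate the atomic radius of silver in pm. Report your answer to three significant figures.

144 pm

For an FCC cell (Z = 4), a³ = Z·M/(N_A·ρ) = 4 × 107.9 / (6.022 × 10²³ × 10.60) = 6.761 × 10^-23 cm³, so a = 4.074 × 10^-8 cm = 407.4 pm.
Atoms touch along the face diagonal, so √2·a = 4r, so r = 0.3536 × a = 144 pm.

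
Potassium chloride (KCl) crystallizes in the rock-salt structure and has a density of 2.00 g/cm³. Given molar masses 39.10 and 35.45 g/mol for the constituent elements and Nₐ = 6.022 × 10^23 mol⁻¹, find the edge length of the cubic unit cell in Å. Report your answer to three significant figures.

6.28 Å

M(KCl) = 74.55 g/mol; Z = 4 formula units per cell.
a³ = Z·M/(N_A·ρ) = 4 × 74.55 / (6.022 × 10²³ × 2.00) = 2.476 × 10^-22 cm³, so a = 6.279 × 10^-8 cm = 6.28 Å.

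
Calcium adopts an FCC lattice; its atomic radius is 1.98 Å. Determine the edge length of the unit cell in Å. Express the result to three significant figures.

In an FCC lattice, atoms touch along the face diagonal, so √2·a = 4r.
a = 4r/√2 = 4 × 1.98 / 1.4142 = 5.60 Å.

5.60 Å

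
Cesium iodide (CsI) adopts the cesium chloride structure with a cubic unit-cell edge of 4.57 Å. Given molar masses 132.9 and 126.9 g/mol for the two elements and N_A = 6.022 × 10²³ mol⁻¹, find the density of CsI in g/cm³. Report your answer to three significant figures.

The cesium chloride structure contains Z = 1 formula unit per cell; M(CsI) = 132.9 + 126.9 = 259.8 g/mol.
a³ = (4.570 × 10^-8 cm)³ = 9.544 × 10^-23 cm³.
ρ = 1 × 259.8 / (6.022 × 10²³ × 9.544 × 10^-23) = 4.520 g/cm³.

4.52 g/cm³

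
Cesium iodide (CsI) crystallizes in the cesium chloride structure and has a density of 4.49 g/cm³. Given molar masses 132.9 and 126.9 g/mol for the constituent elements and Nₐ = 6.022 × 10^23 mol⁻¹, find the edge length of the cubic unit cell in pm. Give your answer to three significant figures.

458 pm

M(CsI) = 259.8 g/mol; Z = 1 formula unit per cell.
a³ = Z·M/(N_A·ρ) = 1 × 259.8 / (6.022 × 10²³ × 4.49) = 9.608 × 10^-23 cm³, so a = 4.580 × 10^-8 cm = 458 pm.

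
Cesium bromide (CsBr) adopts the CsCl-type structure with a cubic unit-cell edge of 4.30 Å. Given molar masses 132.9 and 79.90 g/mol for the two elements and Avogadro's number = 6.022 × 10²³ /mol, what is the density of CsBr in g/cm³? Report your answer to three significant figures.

4.44 g/cm³

The CsCl-type structure contains Z = 1 formula unit per cell; M(CsBr) = 132.9 + 79.90 = 212.8 g/mol.
a³ = (4.300 × 10^-8 cm)³ = 7.951 × 10^-23 cm³.
ρ = 1 × 212.8 / (6.022 × 10²³ × 7.951 × 10^-23) = 4.445 g/cm³.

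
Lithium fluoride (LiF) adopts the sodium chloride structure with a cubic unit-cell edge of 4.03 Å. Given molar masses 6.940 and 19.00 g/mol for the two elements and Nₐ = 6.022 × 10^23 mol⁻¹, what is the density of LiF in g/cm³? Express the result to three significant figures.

The sodium chloride structure contains Z = 4 formula units per cell; M(LiF) = 6.940 + 19.00 = 25.94 g/mol.
a³ = (4.030 × 10^-8 cm)³ = 6.545 × 10^-23 cm³.
ρ = 4 × 25.94 / (6.022 × 10²³ × 6.545 × 10^-23) = 2.633 g/cm³.

2.63 g/cm³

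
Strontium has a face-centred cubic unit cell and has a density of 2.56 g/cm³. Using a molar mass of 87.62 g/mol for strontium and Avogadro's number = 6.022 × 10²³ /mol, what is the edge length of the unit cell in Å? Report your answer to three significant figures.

6.10 Å

With Z = 4 atoms per FCC cell, a³ = Z·M/(N_A·ρ) = 4 × 87.62 / (6.022 × 10²³ × 2.560 g/cm³) = 2.273 × 10^-22 cm³.
a = (2.273 × 10^-22)^(1/3) = 6.103 × 10^-8 cm = 6.10 Å.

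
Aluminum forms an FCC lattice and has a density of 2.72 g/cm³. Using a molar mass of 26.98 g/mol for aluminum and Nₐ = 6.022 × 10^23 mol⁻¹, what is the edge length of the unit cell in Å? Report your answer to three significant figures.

With Z = 4 atoms per FCC cell, a³ = Z·M/(N_A·ρ) = 4 × 26.98 / (6.022 × 10²³ × 2.720 g/cm³) = 6.589 × 10^-23 cm³.
a = (6.589 × 10^-23)^(1/3) = 4.039 × 10^-8 cm = 4.04 Å.

4.04 Å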